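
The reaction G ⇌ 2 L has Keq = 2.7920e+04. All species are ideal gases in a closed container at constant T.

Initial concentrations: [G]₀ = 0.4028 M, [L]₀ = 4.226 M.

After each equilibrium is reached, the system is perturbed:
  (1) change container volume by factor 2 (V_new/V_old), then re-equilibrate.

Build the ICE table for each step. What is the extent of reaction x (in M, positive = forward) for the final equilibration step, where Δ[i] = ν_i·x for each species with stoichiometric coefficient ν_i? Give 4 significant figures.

Q₀ = 44.34 vs Keq = 2.7920e+04 ⇒ Q<K, forward
Step 1:
                    G           L
  I            0.4028       4.226
  C           -0.4019      0.8038
  E        9.0612e-04        5.03
  solve Keq expr → x = 0.4019; check Q = 2.7920e+04
Then change container volume by factor 2 (V_new/V_old).
Step 2:
                    G           L
  I        4.5306e-04       2.515
  C       -2.2645e-04  4.5289e-04
  E        2.2661e-04       2.515
  solve Keq expr → x = 2.2645e-04; check Q = 2.7920e+04

x = 2.2645e-04 M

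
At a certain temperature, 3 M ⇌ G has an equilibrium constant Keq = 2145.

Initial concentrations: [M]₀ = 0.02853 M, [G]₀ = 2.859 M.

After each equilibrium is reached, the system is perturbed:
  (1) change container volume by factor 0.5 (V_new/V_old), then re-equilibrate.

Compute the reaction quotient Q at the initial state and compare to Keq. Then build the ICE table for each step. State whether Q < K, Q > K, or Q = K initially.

Q₀ = 1.2311e+05 vs Keq = 2145 ⇒ Q>K, reverse
Step 1:
                   M          G
  Initial    0.02853      2.859
  Change     0.08117   -0.02706
  Equil       0.1097      2.832
  solve Keq expr → x = -0.02706; check Q = 2145
Then change container volume by factor 0.5 (V_new/V_old).
Step 2:
                   M          G
  Initial     0.2194      5.664
  Change    -0.08097    0.02699
  Equil       0.1384      5.691
  solve Keq expr → x = 0.02699; check Q = 2145

Q₀ = 1.2311e+05; Q > K (proceeds reverse)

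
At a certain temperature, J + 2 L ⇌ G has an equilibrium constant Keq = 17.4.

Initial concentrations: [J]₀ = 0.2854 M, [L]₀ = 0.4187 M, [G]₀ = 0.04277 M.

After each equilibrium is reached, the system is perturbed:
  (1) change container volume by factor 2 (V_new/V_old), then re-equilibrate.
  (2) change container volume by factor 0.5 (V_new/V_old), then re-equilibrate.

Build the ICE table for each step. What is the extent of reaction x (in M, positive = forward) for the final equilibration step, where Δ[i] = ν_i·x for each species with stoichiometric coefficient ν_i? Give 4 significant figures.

x = 0.04836 M

Q₀ = 0.8548 vs Keq = 17.4 ⇒ Q<K, forward
Step 1:
                   J          L          G
  Initial     0.2854     0.4187    0.04277
  Change     -0.1025     -0.205     0.1025
  Equil       0.1829     0.2137     0.1453
  solve Keq expr → x = 0.1025; check Q = 17.4
Then change container volume by factor 2 (V_new/V_old).
Step 2:
                   J          L          G
  Initial    0.09144     0.1068    0.07264
  Change     0.02418    0.04836   -0.02418
  Equil       0.1156     0.1552    0.04846
  solve Keq expr → x = -0.02418; check Q = 17.4
Then change container volume by factor 0.5 (V_new/V_old).
Step 3:
                   J          L          G
  Initial     0.2312     0.3104    0.09692
  Change    -0.04836   -0.09673    0.04836
  Equil       0.1829     0.2137     0.1453
  solve Keq expr → x = 0.04836; check Q = 17.4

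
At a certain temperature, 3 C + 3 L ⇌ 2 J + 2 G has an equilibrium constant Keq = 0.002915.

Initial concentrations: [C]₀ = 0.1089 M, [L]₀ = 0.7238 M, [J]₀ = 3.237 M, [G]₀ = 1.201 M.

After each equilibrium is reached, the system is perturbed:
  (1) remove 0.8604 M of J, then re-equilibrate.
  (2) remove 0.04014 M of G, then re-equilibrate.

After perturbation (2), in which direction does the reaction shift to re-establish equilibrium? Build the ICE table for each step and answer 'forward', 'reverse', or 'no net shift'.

Direction: forward

Q₀ = 3.0863e+04 vs Keq = 0.002915 ⇒ Q>K, reverse
Step 1:
                    C           L           J           G
  Initial      0.1089      0.7238       3.237       1.201
  Change        1.538       1.538      -1.025      -1.025
  Equil         1.647       2.262       2.212      0.1756
  solve Keq expr → x = -0.5127; check Q = 0.002915
Then remove 0.8604 M of J.
Step 2:
                    C           L           J           G
  Initial       1.647       2.262       1.351      0.1756
  Change     -0.09204    -0.09204     0.06136     0.06136
  Equil         1.555        2.17       1.413      0.2369
  solve Keq expr → x = 0.03068; check Q = 0.002915
Then remove 0.04014 M of G.
Step 3:
                    C           L           J           G
  Initial       1.555        2.17       1.413      0.1968
  Change     -0.03474    -0.03474     0.02316     0.02316
  Equil          1.52       2.135       1.436      0.2199
  solve Keq expr → x = 0.01158; check Q = 0.002915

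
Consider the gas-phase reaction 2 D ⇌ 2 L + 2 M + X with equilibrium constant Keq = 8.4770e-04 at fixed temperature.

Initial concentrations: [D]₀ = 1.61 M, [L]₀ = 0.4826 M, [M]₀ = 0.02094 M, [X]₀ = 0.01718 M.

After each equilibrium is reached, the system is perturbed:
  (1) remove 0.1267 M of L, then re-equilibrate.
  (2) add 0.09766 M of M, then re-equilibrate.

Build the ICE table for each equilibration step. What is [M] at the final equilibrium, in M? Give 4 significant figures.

Q₀ = 6.7686e-07 vs Keq = 8.4770e-04 ⇒ Q<K, forward
Step 1:
                   D          L          M          X
  init          1.61     0.4826    0.02094    0.01718
  Δ          -0.1752     0.1752     0.1752    0.08761
  eq           1.435     0.6578     0.1962     0.1048
  solve Keq expr → x = 0.08761; check Q = 8.4770e-04
Then remove 0.1267 M of L.
Step 2:
                   D          L          M          X
  init         1.435     0.5311     0.1962     0.1048
  Δ         -0.02218    0.02218    0.02218    0.01109
  eq           1.413     0.5533     0.2184     0.1159
  solve Keq expr → x = 0.01109; check Q = 8.4770e-04
Then add 0.09766 M of M.
Step 3:
                   D          L          M          X
  init         1.413     0.5533      0.316     0.1159
  Δ           0.0441    -0.0441    -0.0441   -0.02205
  eq           1.457     0.5092     0.2719    0.09383
  solve Keq expr → x = -0.02205; check Q = 8.4770e-04

[M]_eq = 0.2719 M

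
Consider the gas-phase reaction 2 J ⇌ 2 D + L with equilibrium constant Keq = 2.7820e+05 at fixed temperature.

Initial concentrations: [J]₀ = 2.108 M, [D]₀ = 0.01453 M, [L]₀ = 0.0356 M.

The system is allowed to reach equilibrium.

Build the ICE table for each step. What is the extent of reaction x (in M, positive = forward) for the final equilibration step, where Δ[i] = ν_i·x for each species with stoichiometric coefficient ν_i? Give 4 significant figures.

Q₀ = 1.6914e-06 vs Keq = 2.7820e+05 ⇒ Q<K, forward
Step 1:
                  J         D         L
  I           2.108   0.01453    0.0356
  C          -2.104     2.104     1.052
  E        0.004188     2.118     1.088
  solve Keq expr → x = 1.052; check Q = 2.7820e+05

x = 1.052 M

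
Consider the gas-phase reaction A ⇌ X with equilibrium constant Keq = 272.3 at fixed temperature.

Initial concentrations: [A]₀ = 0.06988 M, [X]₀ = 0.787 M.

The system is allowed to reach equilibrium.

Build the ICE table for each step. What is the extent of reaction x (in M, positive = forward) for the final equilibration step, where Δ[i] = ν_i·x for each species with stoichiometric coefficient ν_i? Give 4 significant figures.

Q₀ = 11.26 vs Keq = 272.3 ⇒ Q<K, forward
Step 1:
                    A           X
  I           0.06988       0.787
  C          -0.06674     0.06674
  E          0.003135      0.8537
  solve Keq expr → x = 0.06674; check Q = 272.3

x = 0.06674 M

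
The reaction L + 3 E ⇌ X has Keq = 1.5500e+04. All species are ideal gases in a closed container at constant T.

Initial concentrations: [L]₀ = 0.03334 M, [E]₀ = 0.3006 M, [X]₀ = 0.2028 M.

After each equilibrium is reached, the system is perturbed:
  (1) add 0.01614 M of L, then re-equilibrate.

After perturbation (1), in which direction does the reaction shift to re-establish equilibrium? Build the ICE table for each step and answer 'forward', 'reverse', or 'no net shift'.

Q₀ = 223.9 vs Keq = 1.5500e+04 ⇒ Q<K, forward
Step 1:
                  L         E         X
  I         0.03334    0.3006    0.2028
  C         -0.0316  -0.09481    0.0316
  E        0.001735    0.2058    0.2344
  solve Keq expr → x = 0.0316; check Q = 1.5500e+04
Then add 0.01614 M of L.
Step 2:
                  L         E         X
  I         0.01788    0.2058    0.2344
  C        -0.01419  -0.04256   0.01419
  E        0.003688    0.1632    0.2486
  solve Keq expr → x = 0.01419; check Q = 1.5500e+04

Direction: forward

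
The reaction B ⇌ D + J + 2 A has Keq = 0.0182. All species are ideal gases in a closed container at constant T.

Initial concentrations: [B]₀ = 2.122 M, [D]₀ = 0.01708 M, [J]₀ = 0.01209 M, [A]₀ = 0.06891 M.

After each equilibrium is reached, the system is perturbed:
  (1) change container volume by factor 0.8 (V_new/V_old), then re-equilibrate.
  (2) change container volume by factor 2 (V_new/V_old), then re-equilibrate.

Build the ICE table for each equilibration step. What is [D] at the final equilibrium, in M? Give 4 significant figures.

[D]_eq = 0.26 M

Q₀ = 4.6210e-07 vs Keq = 0.0182 ⇒ Q<K, forward
Step 1:
                    B           D           J           A
  Initial       2.122     0.01708     0.01209     0.06891
  Change      -0.2783      0.2783      0.2783      0.5566
  Equil         1.844      0.2954      0.2904      0.6255
  solve Keq expr → x = 0.2783; check Q = 0.0182
Then change container volume by factor 0.8 (V_new/V_old).
Step 2:
                    B           D           J           A
  Initial       2.305      0.3692       0.363      0.7819
  Change      0.05632    -0.05632    -0.05632     -0.1126
  Equil         2.361      0.3129      0.3067      0.6692
  solve Keq expr → x = -0.05632; check Q = 0.0182
Then change container volume by factor 2 (V_new/V_old).
Step 3:
                    B           D           J           A
  Initial        1.18      0.1564      0.1533      0.3346
  Change      -0.1036      0.1036      0.1036      0.2071
  Equil         1.077        0.26      0.2569      0.5417
  solve Keq expr → x = 0.1036; check Q = 0.0182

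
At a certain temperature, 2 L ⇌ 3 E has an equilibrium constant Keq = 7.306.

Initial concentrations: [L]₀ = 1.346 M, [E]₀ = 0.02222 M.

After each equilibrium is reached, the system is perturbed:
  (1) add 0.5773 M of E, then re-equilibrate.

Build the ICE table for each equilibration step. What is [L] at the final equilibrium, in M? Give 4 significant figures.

Q₀ = 6.0554e-06 vs Keq = 7.306 ⇒ Q<K, forward
Step 1:
                  L         E
  I           1.346   0.02222
  C         -0.8239     1.236
  E          0.5221     1.258
  solve Keq expr → x = 0.412; check Q = 7.306
Then add 0.5773 M of E.
Step 2:
                  L         E
  I          0.5221     1.835
  C           0.191   -0.2866
  E          0.7131     1.549
  solve Keq expr → x = -0.09552; check Q = 7.306

[L]_eq = 0.7131 M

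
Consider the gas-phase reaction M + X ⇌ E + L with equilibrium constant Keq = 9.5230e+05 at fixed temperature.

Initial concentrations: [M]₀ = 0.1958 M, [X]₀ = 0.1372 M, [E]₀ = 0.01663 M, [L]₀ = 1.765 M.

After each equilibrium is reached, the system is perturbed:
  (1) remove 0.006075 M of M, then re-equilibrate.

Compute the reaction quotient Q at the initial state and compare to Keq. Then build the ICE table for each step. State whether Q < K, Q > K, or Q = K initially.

Q₀ = 1.093 vs Keq = 9.5230e+05 ⇒ Q<K, forward
Step 1:
                    M           X           E           L
  I            0.1958      0.1372     0.01663       1.765
  C           -0.1372     -0.1372      0.1372      0.1372
  E           0.05861  5.2429e-06      0.1538       1.902
  solve Keq expr → x = 0.1372; check Q = 9.5230e+05
Then remove 0.006075 M of M.
Step 2:
                    M           X           E           L
  I           0.05253  5.2429e-06      0.1538       1.902
  C        6.0624e-07  6.0624e-07 -6.0624e-07 -6.0624e-07
  E           0.05253  5.8491e-06      0.1538       1.902
  solve Keq expr → x = -6.0624e-07; check Q = 9.5230e+05

Q₀ = 1.093; Q < K (proceeds forward)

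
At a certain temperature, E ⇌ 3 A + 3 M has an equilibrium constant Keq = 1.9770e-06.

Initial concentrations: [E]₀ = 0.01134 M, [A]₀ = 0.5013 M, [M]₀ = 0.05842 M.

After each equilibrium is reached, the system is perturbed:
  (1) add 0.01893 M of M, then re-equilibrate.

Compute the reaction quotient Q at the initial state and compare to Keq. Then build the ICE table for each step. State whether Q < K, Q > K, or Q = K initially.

Q₀ = 0.002215; Q > K (proceeds reverse)

Q₀ = 0.002215 vs Keq = 1.9770e-06 ⇒ Q>K, reverse
Step 1:
                    E           A           M
  I           0.01134      0.5013     0.05842
  C           0.01666    -0.04998    -0.04998
  E             0.028      0.4513    0.008444
  solve Keq expr → x = -0.01666; check Q = 1.9770e-06
Then add 0.01893 M of M.
Step 2:
                    E           A           M
  I             0.028      0.4513     0.02737
  C          0.005997    -0.01799    -0.01799
  E             0.034      0.4333    0.009383
  solve Keq expr → x = -0.005997; check Q = 1.9770e-06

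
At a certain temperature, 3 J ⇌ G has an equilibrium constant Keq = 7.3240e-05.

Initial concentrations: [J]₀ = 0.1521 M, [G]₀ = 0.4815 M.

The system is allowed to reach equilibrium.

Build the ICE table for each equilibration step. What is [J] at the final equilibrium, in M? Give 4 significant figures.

[J]_eq = 1.596 M

Q₀ = 136.8 vs Keq = 7.3240e-05 ⇒ Q>K, reverse
Step 1:
                   J          G
  init        0.1521     0.4815
  Δ            1.444    -0.4812
  eq           1.596 2.9758e-04
  solve Keq expr → x = -0.4812; check Q = 7.3240e-05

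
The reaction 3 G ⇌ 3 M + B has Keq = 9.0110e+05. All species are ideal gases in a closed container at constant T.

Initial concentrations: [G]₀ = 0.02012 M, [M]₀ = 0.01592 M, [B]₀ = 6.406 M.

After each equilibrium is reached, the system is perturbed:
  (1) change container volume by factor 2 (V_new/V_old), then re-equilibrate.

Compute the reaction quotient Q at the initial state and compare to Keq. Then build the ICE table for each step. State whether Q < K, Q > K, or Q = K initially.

Q₀ = 3.173; Q < K (proceeds forward)

Q₀ = 3.173 vs Keq = 9.0110e+05 ⇒ Q<K, forward
Step 1:
                  G         M         B
  Initial   0.02012   0.01592     6.406
  Change   -0.01944   0.01944   0.00648
  Equil   6.8013e-04   0.03536     6.412
  solve Keq expr → x = 0.00648; check Q = 9.0110e+05
Then change container volume by factor 2 (V_new/V_old).
Step 2:
                  G         M         B
  Initial 3.4007e-04   0.01768     3.206
  Change  -6.9100e-05 6.9100e-05 2.3033e-05
  Equil   2.7097e-04   0.01775     3.206
  solve Keq expr → x = 2.3033e-05; check Q = 9.0110e+05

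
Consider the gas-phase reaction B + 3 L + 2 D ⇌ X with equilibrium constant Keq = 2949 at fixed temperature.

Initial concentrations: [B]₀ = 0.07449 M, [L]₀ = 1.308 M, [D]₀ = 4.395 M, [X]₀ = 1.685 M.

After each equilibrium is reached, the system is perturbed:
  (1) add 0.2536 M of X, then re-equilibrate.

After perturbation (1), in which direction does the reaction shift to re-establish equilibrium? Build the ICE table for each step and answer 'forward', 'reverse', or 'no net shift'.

Q₀ = 0.5233 vs Keq = 2949 ⇒ Q<K, forward
Step 1:
                   B          L          D          X
  Initial    0.07449      1.308      4.395      1.685
  Change    -0.07446    -0.2234    -0.1489    0.07446
  Equil   2.5937e-05      1.085      4.246      1.759
  solve Keq expr → x = 0.07446; check Q = 2949
Then add 0.2536 M of X.
Step 2:
                   B          L          D          X
  Initial 2.5937e-05      1.085      4.246      2.013
  Change  3.7373e-06 1.1212e-05 7.4746e-06 -3.7373e-06
  Equil   2.9674e-05      1.085      4.246      2.013
  solve Keq expr → x = -3.7373e-06; check Q = 2949

Direction: reverse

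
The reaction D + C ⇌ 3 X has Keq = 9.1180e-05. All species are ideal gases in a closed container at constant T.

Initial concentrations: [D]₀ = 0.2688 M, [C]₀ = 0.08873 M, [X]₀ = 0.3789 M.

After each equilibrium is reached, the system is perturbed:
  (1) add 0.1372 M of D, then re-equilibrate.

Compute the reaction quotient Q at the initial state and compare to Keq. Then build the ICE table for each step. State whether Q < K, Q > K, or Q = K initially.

Q₀ = 2.281 vs Keq = 9.1180e-05 ⇒ Q>K, reverse
Step 1:
                    D           C           X
  Initial      0.2688     0.08873      0.3789
  Change       0.1198      0.1198     -0.3594
  Equil        0.3886      0.2085     0.01948
  solve Keq expr → x = -0.1198; check Q = 9.1180e-05
Then add 0.1372 M of D.
Step 2:
                    D           C           X
  Initial      0.5258      0.2085     0.01948
  Change  -6.7761e-04 -6.7761e-04    0.002033
  Equil        0.5251      0.2079     0.02151
  solve Keq expr → x = 6.7761e-04; check Q = 9.1180e-05

Q₀ = 2.281; Q > K (proceeds reverse)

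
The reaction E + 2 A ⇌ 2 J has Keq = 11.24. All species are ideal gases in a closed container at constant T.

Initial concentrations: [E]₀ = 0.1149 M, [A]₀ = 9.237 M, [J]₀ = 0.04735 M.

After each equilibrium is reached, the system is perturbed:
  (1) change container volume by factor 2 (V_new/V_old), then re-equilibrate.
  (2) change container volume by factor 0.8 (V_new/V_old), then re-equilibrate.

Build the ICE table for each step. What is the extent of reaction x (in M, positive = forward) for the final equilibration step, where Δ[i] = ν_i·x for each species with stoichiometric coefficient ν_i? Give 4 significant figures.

x = 2.0964e-05 M

Q₀ = 2.2870e-04 vs Keq = 11.24 ⇒ Q<K, forward
Step 1:
                    E           A           J
  I            0.1149       9.237     0.04735
  C           -0.1148     -0.2296      0.2296
  E        8.4128e-05       9.007       0.277
  solve Keq expr → x = 0.1148; check Q = 11.24
Then change container volume by factor 2 (V_new/V_old).
Step 2:
                    E           A           J
  I        4.2064e-05       4.504      0.1385
  C        4.1959e-05  8.3918e-05 -8.3918e-05
  E        8.4023e-05       4.504      0.1384
  solve Keq expr → x = -4.1959e-05; check Q = 11.24
Then change container volume by factor 0.8 (V_new/V_old).
Step 3:
                    E           A           J
  I        1.0503e-04        5.63       0.173
  C       -2.0964e-05 -4.1927e-05  4.1927e-05
  E        8.4065e-05        5.63      0.1731
  solve Keq expr → x = 2.0964e-05; check Q = 11.24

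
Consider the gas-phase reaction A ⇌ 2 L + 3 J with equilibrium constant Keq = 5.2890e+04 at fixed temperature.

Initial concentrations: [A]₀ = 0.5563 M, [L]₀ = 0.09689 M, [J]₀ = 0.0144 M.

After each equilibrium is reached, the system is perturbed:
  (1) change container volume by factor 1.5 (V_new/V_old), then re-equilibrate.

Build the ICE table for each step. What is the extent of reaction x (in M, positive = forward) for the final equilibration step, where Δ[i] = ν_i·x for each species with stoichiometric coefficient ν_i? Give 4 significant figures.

x = 7.0479e-05 M

Q₀ = 5.0389e-08 vs Keq = 5.2890e+04 ⇒ Q<K, forward
Step 1:
                    A           L           J
  init         0.5563     0.09689      0.0144
  Δ           -0.5562       1.112       1.669
  eq       1.3177e-04       1.209       1.683
  solve Keq expr → x = 0.5562; check Q = 5.2890e+04
Then change container volume by factor 1.5 (V_new/V_old).
Step 2:
                    A           L           J
  init     8.7847e-05      0.8062       1.122
  Δ       -7.0479e-05  1.4096e-04  2.1144e-04
  eq       1.7368e-05      0.8063       1.122
  solve Keq expr → x = 7.0479e-05; check Q = 5.2890e+04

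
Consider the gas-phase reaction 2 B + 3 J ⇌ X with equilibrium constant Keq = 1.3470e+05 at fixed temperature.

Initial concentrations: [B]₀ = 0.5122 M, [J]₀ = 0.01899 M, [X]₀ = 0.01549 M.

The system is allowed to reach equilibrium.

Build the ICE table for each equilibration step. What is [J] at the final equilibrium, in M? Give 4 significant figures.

[J]_eq = 0.00822 M

Q₀ = 8622 vs Keq = 1.3470e+05 ⇒ Q<K, forward
Step 1:
                  B         J         X
  I          0.5122   0.01899   0.01549
  C        -0.00718  -0.01077   0.00359
  E           0.505   0.00822   0.01908
  solve Keq expr → x = 0.00359; check Q = 1.3470e+05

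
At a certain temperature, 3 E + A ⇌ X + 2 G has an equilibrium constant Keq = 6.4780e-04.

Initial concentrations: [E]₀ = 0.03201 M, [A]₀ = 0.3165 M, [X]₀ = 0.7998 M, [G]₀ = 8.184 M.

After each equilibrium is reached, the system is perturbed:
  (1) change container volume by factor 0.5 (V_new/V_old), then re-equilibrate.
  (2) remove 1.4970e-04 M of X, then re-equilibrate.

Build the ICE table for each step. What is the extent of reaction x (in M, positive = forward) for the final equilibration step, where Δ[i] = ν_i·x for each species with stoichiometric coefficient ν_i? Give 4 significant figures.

x = 1.4933e-04 M

Q₀ = 5.1604e+06 vs Keq = 6.4780e-04 ⇒ Q>K, reverse
Step 1:
                    E           A           X           G
  init        0.03201      0.3165      0.7998       8.184
  Δ             2.399      0.7996     -0.7996      -1.599
  eq            2.431       1.116  2.3945e-04       6.585
  solve Keq expr → x = -0.7996; check Q = 6.4780e-04
Then change container volume by factor 0.5 (V_new/V_old).
Step 2:
                    E           A           X           G
  init          4.861       2.232  4.7891e-04       13.17
  Δ         -0.001433 -4.7772e-04  4.7772e-04  9.5544e-04
  eq             4.86       2.232  9.5663e-04       13.17
  solve Keq expr → x = 4.7772e-04; check Q = 6.4780e-04
Then remove 1.4970e-04 M of X.
Step 3:
                    E           A           X           G
  init           4.86       2.232  8.0693e-04       13.17
  Δ       -4.4798e-04 -1.4933e-04  1.4933e-04  2.9866e-04
  eq             4.86       2.231  9.5626e-04       13.17
  solve Keq expr → x = 1.4933e-04; check Q = 6.4780e-04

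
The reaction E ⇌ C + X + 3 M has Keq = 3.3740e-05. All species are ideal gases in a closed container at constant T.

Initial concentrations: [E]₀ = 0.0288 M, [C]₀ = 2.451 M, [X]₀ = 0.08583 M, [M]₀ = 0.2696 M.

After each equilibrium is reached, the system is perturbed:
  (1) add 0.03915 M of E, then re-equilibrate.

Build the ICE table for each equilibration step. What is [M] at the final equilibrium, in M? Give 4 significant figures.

Q₀ = 0.1431 vs Keq = 3.3740e-05 ⇒ Q>K, reverse
Step 1:
                   E          C          X          M
  I           0.0288      2.451    0.08583     0.2696
  C          0.07352   -0.07352   -0.07352    -0.2206
  E           0.1023      2.377    0.01231    0.04904
  solve Keq expr → x = -0.07352; check Q = 3.3740e-05
Then add 0.03915 M of E.
Step 2:
                   E          C          X          M
  I           0.1415      2.377    0.01231    0.04904
  C        -0.001237   0.001237   0.001237   0.003712
  E           0.1402      2.379    0.01355    0.05275
  solve Keq expr → x = 0.001237; check Q = 3.3740e-05

[M]_eq = 0.05275 M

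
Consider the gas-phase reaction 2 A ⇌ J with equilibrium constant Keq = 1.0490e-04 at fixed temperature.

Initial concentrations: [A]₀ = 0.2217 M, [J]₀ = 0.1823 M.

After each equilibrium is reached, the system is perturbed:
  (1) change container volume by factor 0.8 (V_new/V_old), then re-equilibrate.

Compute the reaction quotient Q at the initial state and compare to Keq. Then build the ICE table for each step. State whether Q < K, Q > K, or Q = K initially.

Q₀ = 3.709; Q > K (proceeds reverse)

Q₀ = 3.709 vs Keq = 1.0490e-04 ⇒ Q>K, reverse
Step 1:
                    A           J
  I            0.2217      0.1823
  C            0.3645     -0.1823
  E            0.5862  3.6050e-05
  solve Keq expr → x = -0.1823; check Q = 1.0490e-04
Then change container volume by factor 0.8 (V_new/V_old).
Step 2:
                    A           J
  I            0.7328  4.5063e-05
  C       -2.2524e-05  1.1262e-05
  E            0.7328  5.6325e-05
  solve Keq expr → x = 1.1262e-05; check Q = 1.0490e-04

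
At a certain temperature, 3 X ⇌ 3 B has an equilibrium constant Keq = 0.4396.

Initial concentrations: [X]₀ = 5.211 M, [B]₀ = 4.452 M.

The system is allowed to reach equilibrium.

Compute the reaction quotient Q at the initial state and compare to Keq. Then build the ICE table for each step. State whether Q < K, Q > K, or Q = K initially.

Q₀ = 0.6236; Q > K (proceeds reverse)

Q₀ = 0.6236 vs Keq = 0.4396 ⇒ Q>K, reverse
Step 1:
                  X         B
  init        5.211     4.452
  Δ          0.2782   -0.2782
  eq          5.489     4.174
  solve Keq expr → x = -0.09274; check Q = 0.4396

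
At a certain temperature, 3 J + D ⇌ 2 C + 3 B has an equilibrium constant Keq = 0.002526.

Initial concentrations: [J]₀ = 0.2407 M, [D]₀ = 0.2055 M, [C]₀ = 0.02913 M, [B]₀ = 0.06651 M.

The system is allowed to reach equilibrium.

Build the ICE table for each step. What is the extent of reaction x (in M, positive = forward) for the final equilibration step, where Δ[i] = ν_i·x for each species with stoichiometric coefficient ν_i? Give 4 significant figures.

x = 0.01354 M

Q₀ = 8.7117e-05 vs Keq = 0.002526 ⇒ Q<K, forward
Step 1:
                   J          D          C          B
  init        0.2407     0.2055    0.02913    0.06651
  Δ         -0.04062   -0.01354    0.02708    0.04062
  eq          0.2001      0.192    0.05621     0.1071
  solve Keq expr → x = 0.01354; check Q = 0.002526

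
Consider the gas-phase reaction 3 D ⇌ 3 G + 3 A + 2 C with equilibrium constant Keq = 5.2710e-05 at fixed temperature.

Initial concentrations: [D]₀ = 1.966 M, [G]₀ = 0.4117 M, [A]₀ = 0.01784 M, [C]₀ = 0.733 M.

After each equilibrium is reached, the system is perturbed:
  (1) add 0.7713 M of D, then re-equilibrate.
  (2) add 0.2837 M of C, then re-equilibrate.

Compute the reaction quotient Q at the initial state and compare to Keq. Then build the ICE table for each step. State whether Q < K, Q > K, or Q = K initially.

Q₀ = 2.8015e-08; Q < K (proceeds forward)

Q₀ = 2.8015e-08 vs Keq = 5.2710e-05 ⇒ Q<K, forward
Step 1:
                    D           G           A           C
  Initial       1.966      0.4117     0.01784       0.733
  Change      -0.1281      0.1281      0.1281     0.08538
  Equil         1.838      0.5398      0.1459      0.8184
  solve Keq expr → x = 0.04269; check Q = 5.2710e-05
Then add 0.7713 M of D.
Step 2:
                    D           G           A           C
  Initial       2.609      0.5398      0.1459      0.8184
  Change     -0.03998     0.03998     0.03998     0.02665
  Equil         2.569      0.5798      0.1859       0.845
  solve Keq expr → x = 0.01333; check Q = 5.2710e-05
Then add 0.2837 M of C.
Step 3:
                    D           G           A           C
  Initial       2.569      0.5798      0.1859       1.129
  Change      0.02327    -0.02327    -0.02327    -0.01552
  Equil         2.593      0.5565      0.1626       1.113
  solve Keq expr → x = -0.007758; check Q = 5.2710e-05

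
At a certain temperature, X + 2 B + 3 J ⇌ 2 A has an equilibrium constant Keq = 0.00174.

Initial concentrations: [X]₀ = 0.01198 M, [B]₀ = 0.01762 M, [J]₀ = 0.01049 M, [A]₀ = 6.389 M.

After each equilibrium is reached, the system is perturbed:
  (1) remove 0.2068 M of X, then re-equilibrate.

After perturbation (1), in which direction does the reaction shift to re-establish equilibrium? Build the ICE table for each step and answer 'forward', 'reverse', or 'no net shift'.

Q₀ = 9.5076e+12 vs Keq = 0.00174 ⇒ Q>K, reverse
Step 1:
                    X           B           J           A
  I           0.01198     0.01762     0.01049       6.389
  C             1.837       3.673        5.51      -3.673
  E             1.849       3.691       5.521       2.716
  solve Keq expr → x = -1.837; check Q = 0.00174
Then remove 0.2068 M of X.
Step 2:
                    X           B           J           A
  I             1.642       3.691       5.521       2.716
  C           0.02478     0.04956     0.07434    -0.04956
  E             1.667       3.741       5.595       2.666
  solve Keq expr → x = -0.02478; check Q = 0.00174

Direction: reverse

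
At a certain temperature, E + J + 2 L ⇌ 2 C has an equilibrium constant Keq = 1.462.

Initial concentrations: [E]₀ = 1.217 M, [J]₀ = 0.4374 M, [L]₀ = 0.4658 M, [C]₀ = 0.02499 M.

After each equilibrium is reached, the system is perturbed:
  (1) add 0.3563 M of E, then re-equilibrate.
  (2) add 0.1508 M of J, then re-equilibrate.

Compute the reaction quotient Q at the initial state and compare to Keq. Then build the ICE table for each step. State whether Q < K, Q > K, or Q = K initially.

Q₀ = 0.005407 vs Keq = 1.462 ⇒ Q<K, forward
Step 1:
                    E           J           L           C
  Initial       1.217      0.4374      0.4658     0.02499
  Change     -0.09287    -0.09287     -0.1857      0.1857
  Equil         1.124      0.3445      0.2801      0.2107
  solve Keq expr → x = 0.09287; check Q = 1.462
Then add 0.3563 M of E.
Step 2:
                    E           J           L           C
  Initial        1.48      0.3445      0.2801      0.2107
  Change    -0.007517   -0.007517    -0.01503     0.01503
  Equil         1.473       0.337       0.265      0.2258
  solve Keq expr → x = 0.007517; check Q = 1.462
Then add 0.1508 M of J.
Step 3:
                    E           J           L           C
  Initial       1.473      0.4878       0.265      0.2258
  Change     -0.01044    -0.01044    -0.02088     0.02088
  Equil         1.462      0.4774      0.2441      0.2467
  solve Keq expr → x = 0.01044; check Q = 1.462

Q₀ = 0.005407; Q < K (proceeds forward)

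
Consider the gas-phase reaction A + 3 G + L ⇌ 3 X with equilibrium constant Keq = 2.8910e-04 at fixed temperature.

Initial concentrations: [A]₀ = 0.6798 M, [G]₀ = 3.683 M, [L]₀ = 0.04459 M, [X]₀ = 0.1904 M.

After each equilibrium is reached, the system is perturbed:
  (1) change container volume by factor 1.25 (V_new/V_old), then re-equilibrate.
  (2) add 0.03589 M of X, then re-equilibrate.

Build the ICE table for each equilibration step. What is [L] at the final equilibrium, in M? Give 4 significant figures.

Q₀ = 0.004558 vs Keq = 2.8910e-04 ⇒ Q>K, reverse
Step 1:
                   A          G          L          X
  I           0.6798      3.683    0.04459     0.1904
  C           0.0319     0.0957     0.0319    -0.0957
  E           0.7117      3.779    0.07649     0.0947
  solve Keq expr → x = -0.0319; check Q = 2.8910e-04
Then change container volume by factor 1.25 (V_new/V_old).
Step 2:
                   A          G          L          X
  I           0.5694      3.023    0.06119    0.07576
  C         0.003031   0.009093   0.003031  -0.009093
  E           0.5724      3.032    0.06422    0.06666
  solve Keq expr → x = -0.003031; check Q = 2.8910e-04
Then add 0.03589 M of X.
Step 3:
                   A          G          L          X
  I           0.5724      3.032    0.06422     0.1026
  C          0.01044    0.03131    0.01044   -0.03131
  E           0.5828      3.063    0.07466    0.07125
  solve Keq expr → x = -0.01044; check Q = 2.8910e-04

[L]_eq = 0.07466 M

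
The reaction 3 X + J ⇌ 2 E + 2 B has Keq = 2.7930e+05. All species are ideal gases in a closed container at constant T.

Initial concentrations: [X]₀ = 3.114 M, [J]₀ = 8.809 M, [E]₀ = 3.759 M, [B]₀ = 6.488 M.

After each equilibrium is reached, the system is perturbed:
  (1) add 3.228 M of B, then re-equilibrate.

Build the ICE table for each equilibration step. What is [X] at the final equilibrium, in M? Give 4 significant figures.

[X]_eq = 0.1276 M

Q₀ = 2.236 vs Keq = 2.7930e+05 ⇒ Q<K, forward
Step 1:
                   X          J          E          B
  I            3.114      8.809      3.759      6.488
  C           -3.011     -1.004      2.007      2.007
  E           0.1032      7.805      5.766      8.495
  solve Keq expr → x = 1.004; check Q = 2.7930e+05
Then add 3.228 M of B.
Step 2:
                   X          J          E          B
  I           0.1032      7.805      5.766      11.72
  C          0.02433   0.008109   -0.01622   -0.01622
  E           0.1276      7.814       5.75      11.71
  solve Keq expr → x = -0.008109; check Q = 2.7930e+05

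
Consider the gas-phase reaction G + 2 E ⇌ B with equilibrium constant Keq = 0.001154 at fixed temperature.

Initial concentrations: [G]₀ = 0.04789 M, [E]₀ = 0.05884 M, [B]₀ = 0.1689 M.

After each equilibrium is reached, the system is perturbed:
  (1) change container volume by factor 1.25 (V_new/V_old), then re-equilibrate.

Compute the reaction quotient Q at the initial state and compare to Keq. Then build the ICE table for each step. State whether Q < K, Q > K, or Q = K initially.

Q₀ = 1019 vs Keq = 0.001154 ⇒ Q>K, reverse
Step 1:
                   G          E          B
  Initial    0.04789    0.05884     0.1689
  Change      0.1689     0.3377    -0.1689
  Equil       0.2168     0.3966 3.9336e-05
  solve Keq expr → x = -0.1689; check Q = 0.001154
Then change container volume by factor 1.25 (V_new/V_old).
Step 2:
                   G          E          B
  Initial     0.1734     0.3172 3.1469e-05
  Change  1.1324e-05 2.2649e-05 -1.1324e-05
  Equil       0.1734     0.3173 2.0144e-05
  solve Keq expr → x = -1.1324e-05; check Q = 0.001154

Q₀ = 1019; Q > K (proceeds reverse)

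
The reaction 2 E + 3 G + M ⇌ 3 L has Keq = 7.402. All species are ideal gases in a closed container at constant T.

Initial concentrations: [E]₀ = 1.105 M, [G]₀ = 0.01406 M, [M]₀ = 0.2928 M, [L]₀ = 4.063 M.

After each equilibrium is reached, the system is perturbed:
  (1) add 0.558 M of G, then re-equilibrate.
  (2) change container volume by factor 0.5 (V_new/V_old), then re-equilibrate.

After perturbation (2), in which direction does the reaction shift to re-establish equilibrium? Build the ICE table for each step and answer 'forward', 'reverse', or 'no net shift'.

Q₀ = 6.7498e+07 vs Keq = 7.402 ⇒ Q>K, reverse
Step 1:
                    E           G           M           L
  Initial       1.105     0.01406      0.2928       4.063
  Change       0.7512       1.127      0.3756      -1.127
  Equil         1.856       1.141      0.6684       2.936
  solve Keq expr → x = -0.3756; check Q = 7.402
Then add 0.558 M of G.
Step 2:
                    E           G           M           L
  Initial       1.856       1.699      0.6684       2.936
  Change      -0.1895     -0.2842    -0.09473      0.2842
  Equil         1.667       1.415      0.5737        3.22
  solve Keq expr → x = 0.09473; check Q = 7.402
Then change container volume by factor 0.5 (V_new/V_old).
Step 3:
                    E           G           M           L
  Initial       3.333       2.829       1.147       6.441
  Change      -0.5618     -0.8426     -0.2809      0.8426
  Equil         2.772       1.987      0.8665       7.283
  solve Keq expr → x = 0.2809; check Q = 7.402

Direction: forward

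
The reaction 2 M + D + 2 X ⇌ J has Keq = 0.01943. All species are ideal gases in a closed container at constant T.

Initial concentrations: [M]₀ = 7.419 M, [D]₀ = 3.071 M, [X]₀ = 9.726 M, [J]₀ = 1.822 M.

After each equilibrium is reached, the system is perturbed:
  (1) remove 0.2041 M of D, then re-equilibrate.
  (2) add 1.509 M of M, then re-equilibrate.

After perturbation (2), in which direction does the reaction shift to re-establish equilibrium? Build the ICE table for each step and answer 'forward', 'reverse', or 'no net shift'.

Q₀ = 1.1395e-04 vs Keq = 0.01943 ⇒ Q<K, forward
Step 1:
                   M          D          X          J
  I            7.419      3.071      9.726      1.822
  C           -4.448     -2.224     -4.448      2.224
  E            2.971      0.847      5.278      4.046
  solve Keq expr → x = 2.224; check Q = 0.01943
Then remove 0.2041 M of D.
Step 2:
                   M          D          X          J
  I            2.971     0.6429      5.278      4.046
  C           0.1457    0.07285     0.1457   -0.07285
  E            3.117     0.7157      5.424      3.973
  solve Keq expr → x = -0.07285; check Q = 0.01943
Then add 1.509 M of M.
Step 3:
                   M          D          X          J
  I            4.626     0.7157      5.424      3.973
  C          -0.4397    -0.2199    -0.4397     0.2199
  E            4.186     0.4958      4.984      4.193
  solve Keq expr → x = 0.2199; check Q = 0.01943

Direction: forward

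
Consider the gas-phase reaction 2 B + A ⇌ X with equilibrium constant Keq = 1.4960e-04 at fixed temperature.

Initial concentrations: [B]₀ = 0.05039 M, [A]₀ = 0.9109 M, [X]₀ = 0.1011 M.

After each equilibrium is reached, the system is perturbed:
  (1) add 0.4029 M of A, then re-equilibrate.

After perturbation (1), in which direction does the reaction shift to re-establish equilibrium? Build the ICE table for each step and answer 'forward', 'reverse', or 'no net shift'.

Direction: forward

Q₀ = 43.71 vs Keq = 1.4960e-04 ⇒ Q>K, reverse
Step 1:
                   B          A          X
  Initial    0.05039     0.9109     0.1011
  Change      0.2022     0.1011    -0.1011
  Equil       0.2526      1.012 9.6577e-06
  solve Keq expr → x = -0.1011; check Q = 1.4960e-04
Then add 0.4029 M of A.
Step 2:
                   B          A          X
  Initial     0.2526      1.415 9.6577e-06
  Change  -7.6883e-06 -3.8441e-06 3.8441e-06
  Equil       0.2526      1.415 1.3502e-05
  solve Keq expr → x = 3.8441e-06; check Q = 1.4960e-04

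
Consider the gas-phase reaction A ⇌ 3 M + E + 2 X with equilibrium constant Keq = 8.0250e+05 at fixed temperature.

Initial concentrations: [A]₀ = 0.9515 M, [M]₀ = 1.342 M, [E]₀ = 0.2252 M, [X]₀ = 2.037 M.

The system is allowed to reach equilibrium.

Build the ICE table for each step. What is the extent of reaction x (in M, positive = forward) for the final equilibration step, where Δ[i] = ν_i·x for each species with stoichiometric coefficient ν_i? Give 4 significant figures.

x = 0.9498 M

Q₀ = 2.374 vs Keq = 8.0250e+05 ⇒ Q<K, forward
Step 1:
                  A         M         E         X
  Initial    0.9515     1.342    0.2252     2.037
  Change    -0.9498     2.849    0.9498       1.9
  Equil    0.001671     4.191     1.175     3.937
  solve Keq expr → x = 0.9498; check Q = 8.0250e+05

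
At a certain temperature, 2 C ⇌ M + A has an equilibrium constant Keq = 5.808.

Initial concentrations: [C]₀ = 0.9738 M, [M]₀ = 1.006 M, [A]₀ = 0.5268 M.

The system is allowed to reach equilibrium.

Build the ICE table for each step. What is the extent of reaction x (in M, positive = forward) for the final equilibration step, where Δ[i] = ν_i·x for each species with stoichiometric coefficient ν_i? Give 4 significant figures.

Q₀ = 0.5589 vs Keq = 5.808 ⇒ Q<K, forward
Step 1:
                  C         M         A
  I          0.9738     1.006    0.5268
  C         -0.5527    0.2763    0.2763
  E          0.4211     1.282    0.8031
  solve Keq expr → x = 0.2763; check Q = 5.808

x = 0.2763 M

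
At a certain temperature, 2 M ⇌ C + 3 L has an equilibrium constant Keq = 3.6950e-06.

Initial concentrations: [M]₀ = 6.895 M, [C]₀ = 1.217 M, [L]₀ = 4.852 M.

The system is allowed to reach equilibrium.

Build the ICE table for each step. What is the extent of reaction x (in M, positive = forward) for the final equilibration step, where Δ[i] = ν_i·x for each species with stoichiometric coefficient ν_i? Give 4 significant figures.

Q₀ = 2.924 vs Keq = 3.6950e-06 ⇒ Q>K, reverse
Step 1:
                   M          C          L
  Initial      6.895      1.217      4.852
  Change       2.434     -1.217      -3.65
  Equil        9.329 1.8536e-04      1.202
  solve Keq expr → x = -1.217; check Q = 3.6950e-06

x = -1.217 M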